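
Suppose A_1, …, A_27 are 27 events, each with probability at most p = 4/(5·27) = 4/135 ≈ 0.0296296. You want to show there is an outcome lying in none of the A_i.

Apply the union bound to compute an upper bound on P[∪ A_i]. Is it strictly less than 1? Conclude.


Union bound: P[∪_{i=1}^{27} A_i] ≤ Σ_i P[A_i] ≤ 27·p = 27·(4/135) = 4/5.
Numerically: 4/5 ≈ 0.8000000.
Is 4/5 < 1? YES.
Since P[∪ A_i] ≤ 4/5 < 1, the complement has P[∩ A_i^c] ≥ 1 − 4/5 = 1/5 > 0, so some outcome avoids every A_i.

27·p = 4/5 ≈ 0.8000000; existence CERTIFIED by the union bound.


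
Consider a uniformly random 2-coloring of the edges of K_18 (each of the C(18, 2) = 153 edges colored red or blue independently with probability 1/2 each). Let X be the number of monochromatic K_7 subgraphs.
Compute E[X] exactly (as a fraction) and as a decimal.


Let X = Σ_S X_S over the C(18, 7) = 31824 subsets S of size 7, where X_S = 1 if the K_7 on S is monochromatic.
For a fixed S, the K_7 on S has C(7, 2) = 21 edges. P[all 21 edges red] = (1/2)^21, and likewise for blue, so P[monochromatic] = 2·(1/2)^21 = 2^{1 − 21} = 1/1048576.
Summing: E[X] = C(18, 7) · 2^{1 − 21} = 31824 · 1/1048576 = 1989/65536.
Numerically: E[X] ≈ 0.0303.

E[X] = C(18,7)·2^(1−C(7,2)) = 1989/65536 ≈ 0.0303.


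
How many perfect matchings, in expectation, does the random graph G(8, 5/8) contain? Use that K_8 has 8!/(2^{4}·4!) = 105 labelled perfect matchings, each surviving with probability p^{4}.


K_8 has 8!/(2^{4}·4!) = 105 labelled perfect matchings.
For each such perfect matching H, let X_H = 1 if all 4 edges of H are present in G. Then P[X_H = 1] = p^{4} = (5/8)^{4} = 625/4096.
By linearity of expectation: E[X] = Σ_H E[X_H] = 105 · p^{4} = 105 · 625/4096 = 65625/4096.
Numerically: E[X] ≈ 16.02.

E[X] = 105 · (5/8)^{4} = 65625/4096 ≈ 16.02.


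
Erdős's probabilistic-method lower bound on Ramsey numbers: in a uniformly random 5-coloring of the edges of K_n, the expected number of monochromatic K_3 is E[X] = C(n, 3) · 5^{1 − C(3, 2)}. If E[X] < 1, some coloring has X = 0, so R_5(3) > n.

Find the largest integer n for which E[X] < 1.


We need C(n, 3) · 5^{1 − 3} < 1, i.e. C(n, 3) < 5^{3 − 1} = 25.
Check values of n near the boundary:
  n = 5: C(5, 3) = 10; 10 < 25? YES
  n = 6: C(6, 3) = 20; 20 < 25? YES
  n = 7: C(7, 3) = 35; 35 < 25? NO
  n = 8: C(8, 3) = 56; 56 < 25? NO
The largest n with C(n, 3) < 25 is n = 6 (where E[X] = 4/5 ≈ 0.8000000). Hence R_5(3) > 6, i.e. R_5(3) ≥ 7.

Largest n = 6; hence R_5(3) > 6.


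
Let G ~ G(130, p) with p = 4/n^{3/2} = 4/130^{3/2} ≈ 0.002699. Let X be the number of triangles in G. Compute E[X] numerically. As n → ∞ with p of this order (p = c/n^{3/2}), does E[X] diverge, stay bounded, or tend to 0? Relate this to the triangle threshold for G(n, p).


Number of potential triangles: C(130, 3) = 357760.
Each occurs with probability p³ ≈ (0.002699)³ ≈ 1.965327e-08.
By linearity: E[X] = C(130, 3)·p³ ≈ 357760 · 1.965327e-08 ≈ 0.0070.
Since α = 3/2 > 1, p = c/n^{3/2} = o(1/n) is below the triangle threshold p ~ 1/n. Asymptotically E[X] ~ (c³/6)·n^{3(1−α)} = (4³/6)·n^{-1.5} → 0, so by Markov's inequality G has no triangles w.h.p.

E[X] ≈ 0.0070; in regime p = Θ(1/n^{3/2}) E[X] tends to 0 (below the triangle threshold p ~ 1/n).


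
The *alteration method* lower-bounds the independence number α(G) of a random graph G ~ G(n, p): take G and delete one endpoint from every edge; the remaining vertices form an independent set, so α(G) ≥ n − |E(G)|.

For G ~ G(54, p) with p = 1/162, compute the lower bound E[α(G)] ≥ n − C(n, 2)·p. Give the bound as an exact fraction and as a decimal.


E[|E(G)|] = C(54, 2)·p = 1431 · (1/162) = 53/6.
E[α(G)] ≥ n − E[|E(G)|] = 54 − 53/6 = 271/6.
Numerically: ≈ 45.16667.
(This is only a lower bound; the true E[α(G)] may be larger.)

E[α(G)] ≥ 271/6 ≈ 45.16667.


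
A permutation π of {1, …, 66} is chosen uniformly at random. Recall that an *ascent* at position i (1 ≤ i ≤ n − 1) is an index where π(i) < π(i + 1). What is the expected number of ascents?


Write X = Σ X_I over i = 1, …, 65, with X_I the indicator of one ascent.
There are 65 indicators.
For each fixed i, the pair (π(i), π(i+1)) is a uniformly random ordered pair of distinct values from {1, …, 66}; by symmetry P[π(i) < π(i+1)] = 1/2.
By linearity: E[X] = 65 · (1/2) = (66 − 1) · (1/2) = 65/2 ≈ 32.500000.

E[X] = 65/2 = 32.500000.


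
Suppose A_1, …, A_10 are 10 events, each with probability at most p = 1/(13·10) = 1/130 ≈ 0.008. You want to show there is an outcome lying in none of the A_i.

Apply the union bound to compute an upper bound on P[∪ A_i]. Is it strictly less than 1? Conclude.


Union bound: P[∪_{i=1}^{10} A_i] ≤ Σ_i P[A_i] ≤ 10·p = 10·(1/130) = 1/13.
Numerically: 1/13 ≈ 0.077.
Is 1/13 < 1? YES.
Since P[∪ A_i] ≤ 1/13 < 1, the complement has P[∩ A_i^c] ≥ 1 − 1/13 = 12/13 > 0, so some outcome avoids every A_i.

10·p = 1/13 ≈ 0.077; existence CERTIFIED by the union bound.


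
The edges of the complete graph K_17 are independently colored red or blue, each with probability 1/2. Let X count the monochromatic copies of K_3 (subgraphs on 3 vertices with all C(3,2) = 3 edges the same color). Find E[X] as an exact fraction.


Let X = Σ_S X_S over the C(17, 3) = 680 subsets S of size 3, where X_S = 1 if the K_3 on S is monochromatic.
For a fixed S, the K_3 on S has C(3, 2) = 3 edges. P[all 3 edges red] = (1/2)^3, and likewise for blue, so P[monochromatic] = 2·(1/2)^3 = 2^{1 − 3} = 1/4.
By linearity of expectation: E[X] = C(17, 3) · 2^{1 − 3} = 680 · 1/4 = 170.
Numerically: E[X] ≈ 170.000000.

E[X] = C(17,3)·2^(1−C(3,2)) = 170 ≈ 170.000000.


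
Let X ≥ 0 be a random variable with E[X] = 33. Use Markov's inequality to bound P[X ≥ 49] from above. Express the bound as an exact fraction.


μ = E[X] = 33, a = 49.
Markov: P[X ≥ 49] ≤ μ/a = (33)/49 = 33/49.
Numerically: ≈ 0.6735.
(Since a = 49 > μ = 33.0000, the bound 33/49 is < 1 and informative.)

P[X ≥ 49] ≤ 33/49 ≈ 0.6735.


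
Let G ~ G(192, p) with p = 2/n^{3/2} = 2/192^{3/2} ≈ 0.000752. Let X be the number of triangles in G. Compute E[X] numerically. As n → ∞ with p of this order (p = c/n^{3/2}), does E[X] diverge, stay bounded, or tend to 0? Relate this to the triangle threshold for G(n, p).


Number of potential triangles: C(192, 3) = 1161280.
Each occurs with probability p³ ≈ (0.000752)³ ≈ 4.24849e-10.
By linearity: E[X] = C(192, 3)·p³ ≈ 1161280 · 4.24849e-10 ≈ 0.000.
Since α = 3/2 > 1, p = c/n^{3/2} = o(1/n) is below the triangle threshold p ~ 1/n. Asymptotically E[X] ~ (c³/6)·n^{3(1−α)} = (2³/6)·n^{-1.5} → 0, so by Markov's inequality G has no triangles w.h.p.

E[X] ≈ 0.000; in regime p = Θ(1/n^{3/2}) E[X] tends to 0 (below the triangle threshold p ~ 1/n).


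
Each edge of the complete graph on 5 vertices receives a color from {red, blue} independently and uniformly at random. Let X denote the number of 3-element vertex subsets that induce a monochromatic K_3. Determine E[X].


Let X = Σ_S X_S over the C(5, 3) = 10 subsets S of size 3, where X_S = 1 if the K_3 on S is monochromatic.
For a fixed S, the K_3 on S has C(3, 2) = 3 edges. P[all 3 edges red] = (1/2)^3, and likewise for blue, so P[monochromatic] = 2·(1/2)^3 = 2^{1 − 3} = 1/4.
By linearity: E[X] = C(5, 3) · 2^{1 − 3} = 10 · 1/4 = 5/2.
Numerically: E[X] ≈ 2.500.

E[X] = C(5,3)·2^(1−C(3,2)) = 5/2 ≈ 2.500.


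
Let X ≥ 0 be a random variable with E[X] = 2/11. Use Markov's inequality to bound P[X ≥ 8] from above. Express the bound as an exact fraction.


μ = E[X] = 2/11, a = 8.
Markov: P[X ≥ 8] ≤ μ/a = (2/11)/8 = 1/44.
Numerically: ≈ 0.022727.
(Since a = 8 > μ = 0.181818, the bound 1/44 is < 1 and informative.)

P[X ≥ 8] ≤ 1/44 ≈ 0.022727.


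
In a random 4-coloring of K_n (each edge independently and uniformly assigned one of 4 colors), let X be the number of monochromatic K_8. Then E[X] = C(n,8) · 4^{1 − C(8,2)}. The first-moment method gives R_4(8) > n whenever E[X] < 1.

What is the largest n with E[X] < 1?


We need C(n, 8) · 4^{1 − 28} < 1, i.e. C(n, 8) < 4^{28 − 1} = 18014398509481984.
Check values of n near the boundary:
  n = 406: C(406, 8) = 17082453897995850; 17082453897995850 < 18014398509481984? YES
  n = 407: C(407, 8) = 17424959239309050; 17424959239309050 < 18014398509481984? YES
  n = 408: C(408, 8) = 17773458424095231; 17773458424095231 < 18014398509481984? YES
  n = 409: C(409, 8) = 18128041135797879; 18128041135797879 < 18014398509481984? NO
  n = 410: C(410, 8) = 18488798173326195; 18488798173326195 < 18014398509481984? NO
The largest n with C(n, 8) < 18014398509481984 is n = 408 (where E[X] = 17773458424095231/18014398509481984 ≈ 0.987). Hence R_4(8) > 408, i.e. R_4(8) ≥ 409.

Largest n = 408; hence R_4(8) > 408.


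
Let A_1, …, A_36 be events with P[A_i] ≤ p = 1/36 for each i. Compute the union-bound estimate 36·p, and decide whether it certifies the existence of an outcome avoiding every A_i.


Union bound: P[∪_{i=1}^{36} A_i] ≤ Σ_i P[A_i] ≤ 36·p = 36·(1/36) = 1.
Numerically: 1 ≈ 1.0000.
Is 1 < 1? NO.
Since the bound 1 is ≥ 1, the union bound is uninformative here; it does NOT by itself certify existence.

36·p = 1 ≈ 1.0000; existence NOT certified by the union bound.


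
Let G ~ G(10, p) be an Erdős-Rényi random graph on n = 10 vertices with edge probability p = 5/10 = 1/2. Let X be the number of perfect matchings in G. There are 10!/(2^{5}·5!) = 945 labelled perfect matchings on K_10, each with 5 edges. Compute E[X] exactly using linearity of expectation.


K_10 has 10!/(2^{5}·5!) = 945 labelled perfect matchings.
For each such perfect matching H, let X_H = 1 if all 5 edges of H are present in G. Then P[X_H = 1] = p^{5} = (1/2)^{5} = 1/32.
Summing the indicators: E[X] = Σ_H E[X_H] = 945 · p^{5} = 945 · 1/32 = 945/32.
Numerically: E[X] ≈ 29.5312.

E[X] = 945 · (1/2)^{5} = 945/32 ≈ 29.5312.


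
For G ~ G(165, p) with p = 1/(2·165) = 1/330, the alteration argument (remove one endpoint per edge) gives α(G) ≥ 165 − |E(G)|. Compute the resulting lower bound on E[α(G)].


E[|E(G)|] = C(165, 2)·p = 13530 · (1/330) = 41.
E[α(G)] ≥ n − E[|E(G)|] = 165 − 41 = 124.
Numerically: ≈ 124.000.
(This is only a lower bound; the true E[α(G)] may be larger.)

E[α(G)] ≥ 124 ≈ 124.000.


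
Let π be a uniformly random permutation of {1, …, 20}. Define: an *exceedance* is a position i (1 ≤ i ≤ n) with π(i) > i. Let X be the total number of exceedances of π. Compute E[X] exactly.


Write X = Σ_{i=1}^{20} X_i, where X_i = 1_{π(i) > i}.
For each fixed i, π(i) is uniform over {1, …, 20} (marginal of a uniform permutation), so P[π(i) > i] = (n − i)/n. Summing: Σ_{i=1}^{20} (n − i)/n = (0 + 1 + … + 19)/20 = 20(20 − 1)/(2·20) = (20 − 1)/2.
Hence E[X] = Σ_{i=1}^{20} (20 − i)/20 = 19/2 ≈ 9.5000.

E[X] = 19/2 = 9.5000.


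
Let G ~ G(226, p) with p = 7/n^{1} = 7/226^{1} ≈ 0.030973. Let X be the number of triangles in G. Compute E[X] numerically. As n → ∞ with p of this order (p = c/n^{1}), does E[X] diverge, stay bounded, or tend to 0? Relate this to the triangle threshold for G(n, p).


Number of potential triangles: C(226, 3) = 1898400.
Each occurs with probability p³ ≈ (0.030973)³ ≈ 2.9714526e-05.
By linearity: E[X] = C(226, 3)·p³ ≈ 1898400 · 2.9714526e-05 ≈ 56.41006.
Here α = 1, so p = 7/n is exactly at the triangle threshold p ~ 1/n. Asymptotically E[X] → c³/6 = 7³/6 = 343/6 ≈ 57.16667, a bounded constant. In this regime the triangle count is asymptotically Poisson(c³/6).

E[X] ≈ 56.41006; in regime p = Θ(1/n^{1}) E[X] stays bounded (at the triangle threshold p ~ 1/n).


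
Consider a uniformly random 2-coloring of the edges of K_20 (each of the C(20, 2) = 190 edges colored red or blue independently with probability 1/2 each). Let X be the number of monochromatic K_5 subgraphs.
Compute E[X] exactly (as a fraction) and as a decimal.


Let X = Σ_S X_S over the C(20, 5) = 15504 subsets S of size 5, where X_S = 1 if the K_5 on S is monochromatic.
For a fixed S, the K_5 on S has C(5, 2) = 10 edges. P[all 10 edges red] = (1/2)^10, and likewise for blue, so P[monochromatic] = 2·(1/2)^10 = 2^{1 − 10} = 1/512.
By linearity of expectation: E[X] = C(20, 5) · 2^{1 − 10} = 15504 · 1/512 = 969/32.
Numerically: E[X] ≈ 30.2812.

E[X] = C(20,5)·2^(1−C(5,2)) = 969/32 ≈ 30.2812.


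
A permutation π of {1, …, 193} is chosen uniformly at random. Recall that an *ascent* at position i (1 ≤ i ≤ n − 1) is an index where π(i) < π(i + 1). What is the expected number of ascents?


Write X = Σ X_I over i = 1, …, 192, with X_I the indicator of one ascent.
There are 192 indicators.
For each fixed i, the pair (π(i), π(i+1)) is a uniformly random ordered pair of distinct values from {1, …, 193}; by symmetry P[π(i) < π(i+1)] = 1/2.
By linearity: E[X] = 192 · (1/2) = (193 − 1) · (1/2) = 96 ≈ 96.00000.

E[X] = 96 = 96.00000.


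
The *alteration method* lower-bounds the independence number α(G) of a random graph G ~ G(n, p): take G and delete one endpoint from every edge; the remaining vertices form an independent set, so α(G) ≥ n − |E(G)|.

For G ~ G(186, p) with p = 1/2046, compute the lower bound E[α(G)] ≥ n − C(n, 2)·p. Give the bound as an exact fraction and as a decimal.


E[|E(G)|] = C(186, 2)·p = 17205 · (1/2046) = 185/22.
E[α(G)] ≥ n − E[|E(G)|] = 186 − 185/22 = 3907/22.
Numerically: ≈ 177.5909.
(This is only a lower bound; the true E[α(G)] may be larger.)

E[α(G)] ≥ 3907/22 ≈ 177.5909.


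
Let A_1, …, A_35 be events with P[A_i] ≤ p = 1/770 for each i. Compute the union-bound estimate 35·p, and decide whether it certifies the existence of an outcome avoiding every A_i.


Union bound: P[∪_{i=1}^{35} A_i] ≤ Σ_i P[A_i] ≤ 35·p = 35·(1/770) = 1/22.
Numerically: 1/22 ≈ 0.045.
Is 1/22 < 1? YES.
Since P[∪ A_i] ≤ 1/22 < 1, the complement has P[∩ A_i^c] ≥ 1 − 1/22 = 21/22 > 0, so some outcome avoids every A_i.

35·p = 1/22 ≈ 0.045; existence CERTIFIED by the union bound.


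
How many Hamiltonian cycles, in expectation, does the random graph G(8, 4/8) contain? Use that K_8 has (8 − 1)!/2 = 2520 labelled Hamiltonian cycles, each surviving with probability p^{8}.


K_8 has (8 − 1)!/2 = 2520 labelled Hamiltonian cycles.
For each such Hamiltonian cycle H, let X_H = 1 if all 8 edges of H are present in G. Then P[X_H = 1] = p^{8} = (1/2)^{8} = 1/256.
By linearity of expectation: E[X] = Σ_H E[X_H] = 2520 · p^{8} = 2520 · 1/256 = 315/32.
Numerically: E[X] ≈ 9.8438.

E[X] = 2520 · (1/2)^{8} = 315/32 ≈ 9.8438.


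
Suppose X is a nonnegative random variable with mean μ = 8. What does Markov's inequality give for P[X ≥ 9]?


μ = E[X] = 8, a = 9.
Markov: P[X ≥ 9] ≤ μ/a = (8)/9 = 8/9.
Numerically: ≈ 0.889.
(Since a = 9 > μ = 8.000, the bound 8/9 is < 1 and informative.)

P[X ≥ 9] ≤ 8/9 ≈ 0.889.


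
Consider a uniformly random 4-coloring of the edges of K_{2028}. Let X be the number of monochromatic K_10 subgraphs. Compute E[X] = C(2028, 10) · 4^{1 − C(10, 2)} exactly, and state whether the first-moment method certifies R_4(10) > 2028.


E[X] = C(2028, 10) · 4^{1 − 45} = 317149973285521499299300410 · 4^{−44} = 317149973285521499299300410/309485009821345068724781056.
As a reduced fraction: E[X] = 158574986642760749649650205/154742504910672534362390528 ≈ 1.02477.
Is E[X] < 1? NO.
Since E[X] ≥ 1, the first-moment bound is inconclusive at n = 2028; it does NOT by itself certify R_4(10) > 2028.

E[X] = 158574986642760749649650205/154742504910672534362390528 ≈ 1.02477; E[X] ≥ 1; first-moment method inconclusive here.


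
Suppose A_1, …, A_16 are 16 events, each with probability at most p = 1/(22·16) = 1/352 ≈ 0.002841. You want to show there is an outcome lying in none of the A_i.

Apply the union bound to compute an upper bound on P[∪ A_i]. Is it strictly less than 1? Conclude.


Union bound: P[∪_{i=1}^{16} A_i] ≤ Σ_i P[A_i] ≤ 16·p = 16·(1/352) = 1/22.
Numerically: 1/22 ≈ 0.045455.
Is 1/22 < 1? YES.
Since P[∪ A_i] ≤ 1/22 < 1, the complement has P[∩ A_i^c] ≥ 1 − 1/22 = 21/22 > 0, so some outcome avoids every A_i.

16·p = 1/22 ≈ 0.045455; existence CERTIFIED by the union bound.


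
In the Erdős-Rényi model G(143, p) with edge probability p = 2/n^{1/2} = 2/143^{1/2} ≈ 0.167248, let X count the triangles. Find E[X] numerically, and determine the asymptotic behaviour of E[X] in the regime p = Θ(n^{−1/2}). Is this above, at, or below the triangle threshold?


Number of potential triangles: C(143, 3) = 477191.
Each occurs with probability p³ ≈ (0.167248)³ ≈ 4.67827698e-03.
By linearity: E[X] = C(143, 3)·p³ ≈ 477191 · 4.67827698e-03 ≈ 2232.431670.
Since α = 1/2 < 1, p = c/n^{1/2} ≫ 1/n is above the triangle threshold p ~ 1/n. Asymptotically E[X] ~ (c³/6)·n^{3(1−α)} = (2³/6)·n^{1.5} → ∞; triangles are abundant w.h.p.

E[X] ≈ 2232.431670; in regime p = Θ(1/n^{1/2}) E[X] diverges (above the triangle threshold p ~ 1/n).


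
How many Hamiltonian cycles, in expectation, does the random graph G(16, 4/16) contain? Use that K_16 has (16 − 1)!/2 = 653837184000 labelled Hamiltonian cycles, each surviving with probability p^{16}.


K_16 has (16 − 1)!/2 = 653837184000 labelled Hamiltonian cycles.
For each such Hamiltonian cycle H, let X_H = 1 if all 16 edges of H are present in G. Then P[X_H = 1] = p^{16} = (1/4)^{16} = 1/4294967296.
By linearity of expectation: E[X] = Σ_H E[X_H] = 653837184000 · p^{16} = 653837184000 · 1/4294967296 = 638512875/4194304.
Numerically: E[X] ≈ 152.

E[X] = 653837184000 · (1/4)^{16} = 638512875/4194304 ≈ 152.


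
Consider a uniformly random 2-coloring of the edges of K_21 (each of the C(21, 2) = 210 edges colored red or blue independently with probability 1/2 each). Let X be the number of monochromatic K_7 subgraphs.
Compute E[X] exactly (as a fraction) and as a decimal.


Let X = Σ_S X_S over the C(21, 7) = 116280 subsets S of size 7, where X_S = 1 if the K_7 on S is monochromatic.
For a fixed S, the K_7 on S has C(7, 2) = 21 edges. P[all 21 edges red] = (1/2)^21, and likewise for blue, so P[monochromatic] = 2·(1/2)^21 = 2^{1 − 21} = 1/1048576.
Summing: E[X] = C(21, 7) · 2^{1 − 21} = 116280 · 1/1048576 = 14535/131072.
Numerically: E[X] ≈ 0.11089.

E[X] = C(21,7)·2^(1−C(7,2)) = 14535/131072 ≈ 0.11089.


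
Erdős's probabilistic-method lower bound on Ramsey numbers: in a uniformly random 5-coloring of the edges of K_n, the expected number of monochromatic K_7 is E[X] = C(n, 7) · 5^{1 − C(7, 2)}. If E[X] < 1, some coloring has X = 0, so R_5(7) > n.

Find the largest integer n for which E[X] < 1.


We need C(n, 7) · 5^{1 − 21} < 1, i.e. C(n, 7) < 5^{21 − 1} = 95367431640625.
Check values of n near the boundary:
  n = 337: C(337, 7) = 91989916924632; 91989916924632 < 95367431640625? YES
  n = 338: C(338, 7) = 93935323022736; 93935323022736 < 95367431640625? YES
  n = 339: C(339, 7) = 95915887062372; 95915887062372 < 95367431640625? NO
  n = 340: C(340, 7) = 97932136940560; 97932136940560 < 95367431640625? NO
The largest n with C(n, 7) < 95367431640625 is n = 338 (where E[X] = 93935323022736/95367431640625 ≈ 0.98498). Hence R_5(7) > 338, i.e. R_5(7) ≥ 339.

Largest n = 338; hence R_5(7) > 338.


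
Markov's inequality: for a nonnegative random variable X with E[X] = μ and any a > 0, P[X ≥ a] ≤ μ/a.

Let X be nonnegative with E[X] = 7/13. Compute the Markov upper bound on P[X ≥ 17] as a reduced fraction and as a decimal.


μ = E[X] = 7/13, a = 17.
Markov: P[X ≥ 17] ≤ μ/a = (7/13)/17 = 7/221.
Numerically: ≈ 0.03167.
(Since a = 17 > μ = 0.53846, the bound 7/221 is < 1 and informative.)

P[X ≥ 17] ≤ 7/221 ≈ 0.03167.


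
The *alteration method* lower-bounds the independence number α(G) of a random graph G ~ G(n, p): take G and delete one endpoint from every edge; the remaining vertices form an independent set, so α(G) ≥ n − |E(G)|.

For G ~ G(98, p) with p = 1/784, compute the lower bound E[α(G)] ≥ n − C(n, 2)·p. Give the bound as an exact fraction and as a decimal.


E[|E(G)|] = C(98, 2)·p = 4753 · (1/784) = 97/16.
E[α(G)] ≥ n − E[|E(G)|] = 98 − 97/16 = 1471/16.
Numerically: ≈ 91.937500.
(This is only a lower bound; the true E[α(G)] may be larger.)

E[α(G)] ≥ 1471/16 ≈ 91.937500.


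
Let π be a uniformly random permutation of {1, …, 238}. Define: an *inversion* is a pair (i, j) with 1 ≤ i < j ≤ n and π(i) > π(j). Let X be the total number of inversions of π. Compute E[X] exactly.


Write X = Σ X_I over the C(238, 2) = 28203 pairs i < j, with X_I the indicator of one inversion.
There are 28203 indicators.
For each fixed pair i < j, the values π(i) and π(j) are two distinct elements of {1, …, 238} in uniformly random order; by symmetry P[π(i) > π(j)] = 1/2.
By linearity: E[X] = 28203 · (1/2) = C(238, 2) · (1/2) = 28203/2 = 28203/2 ≈ 14101.500.

E[X] = 28203/2 = 14101.500.


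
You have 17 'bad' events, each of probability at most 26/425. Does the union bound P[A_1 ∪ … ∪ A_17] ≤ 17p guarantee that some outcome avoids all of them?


Union bound: P[∪_{i=1}^{17} A_i] ≤ Σ_i P[A_i] ≤ 17·p = 17·(26/425) = 26/25.
Numerically: 26/25 ≈ 1.040000.
Is 26/25 < 1? NO.
Since the bound 26/25 is ≥ 1, the union bound is uninformative here; it does NOT by itself certify existence.

17·p = 26/25 ≈ 1.040000; existence NOT certified by the union bound.


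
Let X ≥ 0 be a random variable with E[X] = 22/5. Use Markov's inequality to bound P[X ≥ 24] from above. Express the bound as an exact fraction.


μ = E[X] = 22/5, a = 24.
Markov: P[X ≥ 24] ≤ μ/a = (22/5)/24 = 11/60.
Numerically: ≈ 0.183.
(Since a = 24 > μ = 4.400, the bound 11/60 is < 1 and informative.)

P[X ≥ 24] ≤ 11/60 ≈ 0.183.


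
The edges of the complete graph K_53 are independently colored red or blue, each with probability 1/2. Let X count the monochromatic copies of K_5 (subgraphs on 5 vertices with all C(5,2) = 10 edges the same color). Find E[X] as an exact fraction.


Let X = Σ_S X_S over the C(53, 5) = 2869685 subsets S of size 5, where X_S = 1 if the K_5 on S is monochromatic.
For a fixed S, the K_5 on S has C(5, 2) = 10 edges. P[all 10 edges red] = (1/2)^10, and likewise for blue, so P[monochromatic] = 2·(1/2)^10 = 2^{1 − 10} = 1/512.
By linearity: E[X] = C(53, 5) · 2^{1 − 10} = 2869685 · 1/512 = 2869685/512.
Numerically: E[X] ≈ 5604.853516.

E[X] = C(53,5)·2^(1−C(5,2)) = 2869685/512 ≈ 5604.853516.


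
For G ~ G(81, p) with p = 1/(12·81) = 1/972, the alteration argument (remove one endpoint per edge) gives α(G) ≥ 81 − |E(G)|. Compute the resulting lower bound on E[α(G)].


E[|E(G)|] = C(81, 2)·p = 3240 · (1/972) = 10/3.
E[α(G)] ≥ n − E[|E(G)|] = 81 − 10/3 = 233/3.
Numerically: ≈ 77.667.
(This is only a lower bound; the true E[α(G)] may be larger.)

E[α(G)] ≥ 233/3 ≈ 77.667.


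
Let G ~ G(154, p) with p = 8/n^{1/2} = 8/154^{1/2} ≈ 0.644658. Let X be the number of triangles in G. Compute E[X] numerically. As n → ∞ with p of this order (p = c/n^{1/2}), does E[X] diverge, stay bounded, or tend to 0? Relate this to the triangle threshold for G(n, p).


Number of potential triangles: C(154, 3) = 596904.
Each occurs with probability p³ ≈ (0.644658)³ ≈ 2.67909972e-01.
By linearity: E[X] = C(154, 3)·p³ ≈ 596904 · 2.67909972e-01 ≈ 159916.534198.
Since α = 1/2 < 1, p = c/n^{1/2} ≫ 1/n is above the triangle threshold p ~ 1/n. Asymptotically E[X] ~ (c³/6)·n^{3(1−α)} = (8³/6)·n^{1.5} → ∞; triangles are abundant w.h.p.

E[X] ≈ 159916.534198; in regime p = Θ(1/n^{1/2}) E[X] diverges (above the triangle threshold p ~ 1/n).


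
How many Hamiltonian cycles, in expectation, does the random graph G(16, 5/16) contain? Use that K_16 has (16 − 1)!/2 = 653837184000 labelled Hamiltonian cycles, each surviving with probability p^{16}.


K_16 has (16 − 1)!/2 = 653837184000 labelled Hamiltonian cycles.
For each such Hamiltonian cycle H, let X_H = 1 if all 16 edges of H are present in G. Then P[X_H = 1] = p^{16} = (5/16)^{16} = 152587890625/18446744073709551616.
Summing the indicators: E[X] = Σ_H E[X_H] = 653837184000 · p^{16} = 653837184000 · 152587890625/18446744073709551616 = 97429332733154296875/18014398509481984.
Numerically: E[X] ≈ 5408.41.

E[X] = 653837184000 · (5/16)^{16} = 97429332733154296875/18014398509481984 ≈ 5408.41.


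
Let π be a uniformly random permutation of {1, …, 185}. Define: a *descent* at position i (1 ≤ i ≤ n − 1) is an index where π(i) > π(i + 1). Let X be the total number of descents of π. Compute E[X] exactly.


Write X = Σ X_I over i = 1, …, 184, with X_I the indicator of one descent.
There are 184 indicators.
For each fixed i, the pair (π(i), π(i+1)) is a uniformly random ordered pair of distinct values from {1, …, 185}; by symmetry P[π(i) > π(i+1)] = 1/2.
By linearity: E[X] = 184 · (1/2) = (185 − 1) · (1/2) = 92 ≈ 92.000.

E[X] = 92 = 92.000.


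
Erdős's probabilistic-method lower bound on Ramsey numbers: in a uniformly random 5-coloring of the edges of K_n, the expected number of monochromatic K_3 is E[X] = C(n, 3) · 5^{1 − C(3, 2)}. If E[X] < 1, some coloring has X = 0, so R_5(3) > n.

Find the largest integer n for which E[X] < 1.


We need C(n, 3) · 5^{1 − 3} < 1, i.e. C(n, 3) < 5^{3 − 1} = 25.
Check values of n near the boundary:
  n = 3: C(3, 3) = 1; 1 < 25? YES
  n = 4: C(4, 3) = 4; 4 < 25? YES
  n = 5: C(5, 3) = 10; 10 < 25? YES
  n = 6: C(6, 3) = 20; 20 < 25? YES
  n = 7: C(7, 3) = 35; 35 < 25? NO
  n = 8: C(8, 3) = 56; 56 < 25? NO
  n = 9: C(9, 3) = 84; 84 < 25? NO
The largest n with C(n, 3) < 25 is n = 6 (where E[X] = 4/5 ≈ 0.8000). Hence R_5(3) > 6, i.e. R_5(3) ≥ 7.

Largest n = 6; hence R_5(3) > 6.


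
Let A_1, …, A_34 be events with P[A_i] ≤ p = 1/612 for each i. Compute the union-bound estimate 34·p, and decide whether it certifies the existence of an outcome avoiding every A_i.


Union bound: P[∪_{i=1}^{34} A_i] ≤ Σ_i P[A_i] ≤ 34·p = 34·(1/612) = 1/18.
Numerically: 1/18 ≈ 0.056.
Is 1/18 < 1? YES.
Since P[∪ A_i] ≤ 1/18 < 1, the complement has P[∩ A_i^c] ≥ 1 − 1/18 = 17/18 > 0, so some outcome avoids every A_i.

34·p = 1/18 ≈ 0.056; existence CERTIFIED by the union bound.


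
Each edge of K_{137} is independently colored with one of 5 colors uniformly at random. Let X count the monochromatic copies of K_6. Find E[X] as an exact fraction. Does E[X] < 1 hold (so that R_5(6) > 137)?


E[X] = C(137, 6) · 5^{1 − 15} = 8218472724 · 5^{−14} = 8218472724/6103515625.
As a reduced fraction: E[X] = 8218472724/6103515625 ≈ 1.346515.
Is E[X] < 1? NO.
Since E[X] ≥ 1, the first-moment bound is inconclusive at n = 137; it does NOT by itself certify R_5(6) > 137.

E[X] = 8218472724/6103515625 ≈ 1.346515; E[X] ≥ 1; first-moment method inconclusive here.


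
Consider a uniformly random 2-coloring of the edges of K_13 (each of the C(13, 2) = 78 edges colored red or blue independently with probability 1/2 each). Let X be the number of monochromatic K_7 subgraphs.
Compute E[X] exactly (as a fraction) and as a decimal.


Let X = Σ_S X_S over the C(13, 7) = 1716 subsets S of size 7, where X_S = 1 if the K_7 on S is monochromatic.
For a fixed S, the K_7 on S has C(7, 2) = 21 edges. P[all 21 edges red] = (1/2)^21, and likewise for blue, so P[monochromatic] = 2·(1/2)^21 = 2^{1 − 21} = 1/1048576.
By linearity: E[X] = C(13, 7) · 2^{1 − 21} = 1716 · 1/1048576 = 429/262144.
Numerically: E[X] ≈ 0.002.

E[X] = C(13,7)·2^(1−C(7,2)) = 429/262144 ≈ 0.002.


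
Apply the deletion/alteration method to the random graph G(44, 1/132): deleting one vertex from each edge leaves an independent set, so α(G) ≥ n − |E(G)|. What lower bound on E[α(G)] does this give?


E[|E(G)|] = C(44, 2)·p = 946 · (1/132) = 43/6.
E[α(G)] ≥ n − E[|E(G)|] = 44 − 43/6 = 221/6.
Numerically: ≈ 36.833333.
(This is only a lower bound; the true E[α(G)] may be larger.)

E[α(G)] ≥ 221/6 ≈ 36.833333.


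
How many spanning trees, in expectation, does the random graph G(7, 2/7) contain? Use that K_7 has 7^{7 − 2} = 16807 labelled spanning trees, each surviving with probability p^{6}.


K_7 has 7^{7 − 2} = 16807 labelled spanning trees.
For each such spanning tree H, let X_H = 1 if all 6 edges of H are present in G. Then P[X_H = 1] = p^{6} = (2/7)^{6} = 64/117649.
By linearity: E[X] = Σ_H E[X_H] = 16807 · p^{6} = 16807 · 64/117649 = 64/7.
Numerically: E[X] ≈ 9.143.

E[X] = 16807 · (2/7)^{6} = 64/7 ≈ 9.143.


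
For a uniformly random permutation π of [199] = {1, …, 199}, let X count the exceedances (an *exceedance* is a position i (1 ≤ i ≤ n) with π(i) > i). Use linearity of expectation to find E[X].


Write X = Σ_{i=1}^{199} X_i, where X_i = 1_{π(i) > i}.
For each fixed i, π(i) is uniform over {1, …, 199} (marginal of a uniform permutation), so P[π(i) > i] = (n − i)/n. Summing: Σ_{i=1}^{199} (n − i)/n = (0 + 1 + … + 198)/199 = 199(199 − 1)/(2·199) = (199 − 1)/2.
Hence E[X] = Σ_{i=1}^{199} (199 − i)/199 = 99 ≈ 99.00000.

E[X] = 99 = 99.00000.


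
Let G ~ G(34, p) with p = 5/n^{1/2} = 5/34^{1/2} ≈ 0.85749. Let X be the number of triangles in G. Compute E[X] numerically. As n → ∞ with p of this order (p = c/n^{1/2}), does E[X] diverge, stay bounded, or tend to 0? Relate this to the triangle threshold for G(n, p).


Number of potential triangles: C(34, 3) = 5984.
Each occurs with probability p³ ≈ (0.85749)³ ≈ 6.3050950e-01.
By linearity: E[X] = C(34, 3)·p³ ≈ 5984 · 6.3050950e-01 ≈ 3772.96887.
Since α = 1/2 < 1, p = c/n^{1/2} ≫ 1/n is above the triangle threshold p ~ 1/n. Asymptotically E[X] ~ (c³/6)·n^{3(1−α)} = (5³/6)·n^{1.5} → ∞; triangles are abundant w.h.p.

E[X] ≈ 3772.96887; in regime p = Θ(1/n^{1/2}) E[X] diverges (above the triangle threshold p ~ 1/n).


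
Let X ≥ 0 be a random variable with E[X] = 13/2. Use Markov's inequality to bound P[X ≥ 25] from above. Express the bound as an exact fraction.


μ = E[X] = 13/2, a = 25.
Markov: P[X ≥ 25] ≤ μ/a = (13/2)/25 = 13/50.
Numerically: ≈ 0.260000.
(Since a = 25 > μ = 6.500000, the bound 13/50 is < 1 and informative.)

P[X ≥ 25] ≤ 13/50 ≈ 0.260000.


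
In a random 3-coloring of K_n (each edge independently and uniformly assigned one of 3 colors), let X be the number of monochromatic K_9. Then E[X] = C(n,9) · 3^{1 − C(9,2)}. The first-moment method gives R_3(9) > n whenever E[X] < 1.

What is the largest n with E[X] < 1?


We need C(n, 9) · 3^{1 − 36} < 1, i.e. C(n, 9) < 3^{36 − 1} = 50031545098999707.
Check values of n near the boundary:
  n = 296: C(296, 9) = 42513789098994080; 42513789098994080 < 50031545098999707? YES
  n = 297: C(297, 9) = 43842345008337645; 43842345008337645 < 50031545098999707? YES
  n = 298: C(298, 9) = 45207677551849890; 45207677551849890 < 50031545098999707? YES
  n = 299: C(299, 9) = 46610674441390059; 46610674441390059 < 50031545098999707? YES
  n = 300: C(300, 9) = 48052241692154700; 48052241692154700 < 50031545098999707? YES
  n = 301: C(301, 9) = 49533303936090975; 49533303936090975 < 50031545098999707? YES
  n = 302: C(302, 9) = 51054804739588650; 51054804739588650 < 50031545098999707? NO
The largest n with C(n, 9) < 50031545098999707 is n = 301 (where E[X] = 16511101312030325/16677181699666569 ≈ 0.9900). Hence R_3(9) > 301, i.e. R_3(9) ≥ 302.

Largest n = 301; hence R_3(9) > 301.


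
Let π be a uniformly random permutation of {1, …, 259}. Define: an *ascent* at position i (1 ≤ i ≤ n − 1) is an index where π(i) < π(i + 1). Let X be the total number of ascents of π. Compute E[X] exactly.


Write X = Σ X_I over i = 1, …, 258, with X_I the indicator of one ascent.
There are 258 indicators.
For each fixed i, the pair (π(i), π(i+1)) is a uniformly random ordered pair of distinct values from {1, …, 259}; by symmetry P[π(i) < π(i+1)] = 1/2.
By linearity: E[X] = 258 · (1/2) = (259 − 1) · (1/2) = 129 ≈ 129.000000.

E[X] = 129 = 129.000000.


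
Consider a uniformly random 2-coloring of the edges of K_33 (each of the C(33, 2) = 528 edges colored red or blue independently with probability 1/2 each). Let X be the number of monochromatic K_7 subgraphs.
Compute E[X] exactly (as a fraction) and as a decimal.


Let X = Σ_S X_S over the C(33, 7) = 4272048 subsets S of size 7, where X_S = 1 if the K_7 on S is monochromatic.
For a fixed S, the K_7 on S has C(7, 2) = 21 edges. P[all 21 edges red] = (1/2)^21, and likewise for blue, so P[monochromatic] = 2·(1/2)^21 = 2^{1 − 21} = 1/1048576.
By linearity: E[X] = C(33, 7) · 2^{1 − 21} = 4272048 · 1/1048576 = 267003/65536.
Numerically: E[X] ≈ 4.07414.

E[X] = C(33,7)·2^(1−C(7,2)) = 267003/65536 ≈ 4.07414.


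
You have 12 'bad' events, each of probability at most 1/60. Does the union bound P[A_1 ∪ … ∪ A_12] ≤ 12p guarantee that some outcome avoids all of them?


Union bound: P[∪_{i=1}^{12} A_i] ≤ Σ_i P[A_i] ≤ 12·p = 12·(1/60) = 1/5.
Numerically: 1/5 ≈ 0.200000.
Is 1/5 < 1? YES.
Since P[∪ A_i] ≤ 1/5 < 1, the complement has P[∩ A_i^c] ≥ 1 − 1/5 = 4/5 > 0, so some outcome avoids every A_i.

12·p = 1/5 ≈ 0.200000; existence CERTIFIED by the union bound.


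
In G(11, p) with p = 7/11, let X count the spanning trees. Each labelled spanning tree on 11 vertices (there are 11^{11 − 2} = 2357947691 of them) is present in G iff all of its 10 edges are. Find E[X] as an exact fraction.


K_11 has 11^{11 − 2} = 2357947691 labelled spanning trees.
For each such spanning tree H, let X_H = 1 if all 10 edges of H are present in G. Then P[X_H = 1] = p^{10} = (7/11)^{10} = 282475249/25937424601.
By linearity of expectation: E[X] = Σ_H E[X_H] = 2357947691 · p^{10} = 2357947691 · 282475249/25937424601 = 282475249/11.
Numerically: E[X] ≈ 2.56796e+07.

E[X] = 2357947691 · (7/11)^{10} = 282475249/11 ≈ 2.56796e+07.


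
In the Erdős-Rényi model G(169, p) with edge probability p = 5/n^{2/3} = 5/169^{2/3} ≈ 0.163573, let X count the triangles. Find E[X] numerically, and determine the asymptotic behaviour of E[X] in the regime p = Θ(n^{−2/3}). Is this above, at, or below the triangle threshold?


Number of potential triangles: C(169, 3) = 790244.
Each occurs with probability p³ ≈ (0.163573)³ ≈ 4.37659746e-03.
By linearity: E[X] = C(169, 3)·p³ ≈ 790244 · 4.37659746e-03 ≈ 3458.579882.
Since α = 2/3 < 1, p = c/n^{2/3} ≫ 1/n is above the triangle threshold p ~ 1/n. Asymptotically E[X] ~ (c³/6)·n^{3(1−α)} = (5³/6)·n^{1} → ∞; triangles are abundant w.h.p.

E[X] ≈ 3458.579882; in regime p = Θ(1/n^{2/3}) E[X] diverges (above the triangle threshold p ~ 1/n).


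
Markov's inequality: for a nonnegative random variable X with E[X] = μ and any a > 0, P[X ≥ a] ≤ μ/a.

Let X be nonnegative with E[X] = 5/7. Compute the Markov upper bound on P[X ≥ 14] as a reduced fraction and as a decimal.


μ = E[X] = 5/7, a = 14.
Markov: P[X ≥ 14] ≤ μ/a = (5/7)/14 = 5/98.
Numerically: ≈ 0.05102.
(Since a = 14 > μ = 0.71429, the bound 5/98 is < 1 and informative.)

P[X ≥ 14] ≤ 5/98 ≈ 0.05102.


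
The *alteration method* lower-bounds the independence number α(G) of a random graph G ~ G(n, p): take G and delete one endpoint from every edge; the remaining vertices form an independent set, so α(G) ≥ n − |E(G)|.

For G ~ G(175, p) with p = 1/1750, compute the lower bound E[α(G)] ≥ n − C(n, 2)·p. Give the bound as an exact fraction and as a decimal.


E[|E(G)|] = C(175, 2)·p = 15225 · (1/1750) = 87/10.
E[α(G)] ≥ n − E[|E(G)|] = 175 − 87/10 = 1663/10.
Numerically: ≈ 166.300000.
(This is only a lower bound; the true E[α(G)] may be larger.)

E[α(G)] ≥ 1663/10 ≈ 166.300000.


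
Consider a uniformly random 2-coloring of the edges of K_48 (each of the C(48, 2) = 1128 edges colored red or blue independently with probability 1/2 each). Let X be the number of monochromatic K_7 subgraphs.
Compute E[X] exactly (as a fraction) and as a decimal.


Let X = Σ_S X_S over the C(48, 7) = 73629072 subsets S of size 7, where X_S = 1 if the K_7 on S is monochromatic.
For a fixed S, the K_7 on S has C(7, 2) = 21 edges. P[all 21 edges red] = (1/2)^21, and likewise for blue, so P[monochromatic] = 2·(1/2)^21 = 2^{1 − 21} = 1/1048576.
By linearity: E[X] = C(48, 7) · 2^{1 − 21} = 73629072 · 1/1048576 = 4601817/65536.
Numerically: E[X] ≈ 70.218155.

E[X] = C(48,7)·2^(1−C(7,2)) = 4601817/65536 ≈ 70.218155.


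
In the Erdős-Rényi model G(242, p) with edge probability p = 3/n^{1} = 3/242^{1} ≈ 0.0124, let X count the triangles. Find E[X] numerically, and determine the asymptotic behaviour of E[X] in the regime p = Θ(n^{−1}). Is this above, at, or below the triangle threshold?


Number of potential triangles: C(242, 3) = 2332880.
Each occurs with probability p³ ≈ (0.0124)³ ≈ 1.90510e-06.
By linearity: E[X] = C(242, 3)·p³ ≈ 2332880 · 1.90510e-06 ≈ 4.444.
Here α = 1, so p = 3/n is exactly at the triangle threshold p ~ 1/n. Asymptotically E[X] → c³/6 = 3³/6 = 9/2 ≈ 4.500, a bounded constant. In this regime the triangle count is asymptotically Poisson(c³/6).

E[X] ≈ 4.444; in regime p = Θ(1/n^{1}) E[X] stays bounded (at the triangle threshold p ~ 1/n).


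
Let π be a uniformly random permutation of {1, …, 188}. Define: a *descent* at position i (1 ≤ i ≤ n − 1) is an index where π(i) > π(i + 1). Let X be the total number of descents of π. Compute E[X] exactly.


Write X = Σ X_I over i = 1, …, 187, with X_I the indicator of one descent.
There are 187 indicators.
For each fixed i, the pair (π(i), π(i+1)) is a uniformly random ordered pair of distinct values from {1, …, 188}; by symmetry P[π(i) > π(i+1)] = 1/2.
By linearity: E[X] = 187 · (1/2) = (188 − 1) · (1/2) = 187/2 ≈ 93.5000.

E[X] = 187/2 = 93.5000.


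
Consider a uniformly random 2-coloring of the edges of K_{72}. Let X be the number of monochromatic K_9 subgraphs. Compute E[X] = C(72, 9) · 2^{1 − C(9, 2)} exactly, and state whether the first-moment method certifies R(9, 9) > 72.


E[X] = C(72, 9) · 2^{1 − 36} = 85113005120 · 2^{−35} = 85113005120/34359738368.
As a reduced fraction: E[X] = 1329890705/536870912 ≈ 2.4771.
Is E[X] < 1? NO.
Since E[X] ≥ 1, the first-moment bound is inconclusive at n = 72; it does NOT by itself certify R(9, 9) > 72.

E[X] = 1329890705/536870912 ≈ 2.4771; E[X] ≥ 1; first-moment method inconclusive here.


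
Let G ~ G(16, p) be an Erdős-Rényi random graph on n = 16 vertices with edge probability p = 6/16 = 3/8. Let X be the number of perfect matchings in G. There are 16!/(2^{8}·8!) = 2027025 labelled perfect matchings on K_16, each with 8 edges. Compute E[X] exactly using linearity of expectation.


K_16 has 16!/(2^{8}·8!) = 2027025 labelled perfect matchings.
For each such perfect matching H, let X_H = 1 if all 8 edges of H are present in G. Then P[X_H = 1] = p^{8} = (3/8)^{8} = 6561/16777216.
Summing the indicators: E[X] = Σ_H E[X_H] = 2027025 · p^{8} = 2027025 · 6561/16777216 = 13299311025/16777216.
Numerically: E[X] ≈ 792.7.

E[X] = 2027025 · (3/8)^{8} = 13299311025/16777216 ≈ 792.7.


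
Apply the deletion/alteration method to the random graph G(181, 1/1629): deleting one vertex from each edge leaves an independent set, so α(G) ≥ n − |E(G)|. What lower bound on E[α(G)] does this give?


E[|E(G)|] = C(181, 2)·p = 16290 · (1/1629) = 10.
E[α(G)] ≥ n − E[|E(G)|] = 181 − 10 = 171.
Numerically: ≈ 171.00000.
(This is only a lower bound; the true E[α(G)] may be larger.)

E[α(G)] ≥ 171 ≈ 171.00000.


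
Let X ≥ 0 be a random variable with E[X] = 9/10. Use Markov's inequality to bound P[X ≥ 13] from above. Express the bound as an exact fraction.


μ = E[X] = 9/10, a = 13.
Markov: P[X ≥ 13] ≤ μ/a = (9/10)/13 = 9/130.
Numerically: ≈ 0.06923.
(Since a = 13 > μ = 0.90000, the bound 9/130 is < 1 and informative.)

P[X ≥ 13] ≤ 9/130 ≈ 0.06923.
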